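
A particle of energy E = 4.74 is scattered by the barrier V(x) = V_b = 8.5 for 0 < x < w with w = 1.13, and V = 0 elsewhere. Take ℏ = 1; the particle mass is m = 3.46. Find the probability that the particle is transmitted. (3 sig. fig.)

E < V_b: inside the barrier ψ ∝ e^{±κx} with κ = √(2m(V_b − E))/ℏ = 5.101.
κw = 5.764, sinh(κw) = 159.3.
Matching ψ, ψ′ at both faces gives T = [1 + V_b² sinh²(κw) / (4E(V_b − E))]⁻¹ = 1/25720 = 0.0000389.

T = 0.0000389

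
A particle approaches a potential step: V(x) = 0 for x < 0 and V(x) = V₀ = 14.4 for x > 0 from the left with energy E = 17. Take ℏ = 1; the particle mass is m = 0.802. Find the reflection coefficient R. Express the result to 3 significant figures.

R = 0.192

On each side the TISE gives plane waves with k = √(2m(E − V))/ℏ: k₁ = √(2·0.802·17) = 5.222, k₂ = √(2·0.802·2.6) = 2.042.
Continuity of ψ and ψ′ at the step yields the reflection amplitude r = (k₁ − k₂)/(k₁ + k₂) = 0.4377; thus R = |r|² = 0.1916, T = 0.8084.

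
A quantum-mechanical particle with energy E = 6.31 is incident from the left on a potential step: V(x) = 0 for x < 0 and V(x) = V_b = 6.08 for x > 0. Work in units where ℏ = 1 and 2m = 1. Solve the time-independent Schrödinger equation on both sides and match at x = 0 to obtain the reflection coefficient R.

R = 0.462

The wavenumbers are k₁ = √(2mE)/ℏ = 2.512 on the left and k₂ = √(2m(E − V_b))/ℏ = 0.4796 on the right.
Matching ψ and ψ′ at x = 0 gives r = (k₁ − k₂)/(k₁ + k₂), so R = r² = 0.4616 and T = 1 − R = 0.5384.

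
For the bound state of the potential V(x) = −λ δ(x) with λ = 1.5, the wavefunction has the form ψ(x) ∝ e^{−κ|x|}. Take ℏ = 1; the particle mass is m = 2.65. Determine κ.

Integrating the TISE across x = 0 gives the cusp condition ψ'(0⁺) − ψ'(0⁻) = −(2mλ/ℏ²)ψ(0).
With ψ ∝ e^{−κ|x|} this yields −2κ = −2mλ/ℏ², so κ = mλ/ℏ² = 3.975.

κ = 3.98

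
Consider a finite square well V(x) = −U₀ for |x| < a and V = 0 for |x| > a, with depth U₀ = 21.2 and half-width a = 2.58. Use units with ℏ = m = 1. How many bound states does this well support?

Define the well-strength parameter z₀ = (a/ℏ)√(2mU₀) = 2.58 × √(2·1·21.2) = 16.80.
The even/odd transcendental equations gain one root per π/2 in z₀, giving N = 1 + ⌊2z₀/π⌋ = 1 + ⌊10.70⌋ = 11.

N = 11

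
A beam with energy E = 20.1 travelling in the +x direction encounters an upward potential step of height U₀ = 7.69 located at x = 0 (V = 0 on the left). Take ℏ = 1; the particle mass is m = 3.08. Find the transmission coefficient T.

The wavenumbers are k₁ = √(2mE)/ℏ = 11.13 on the left and k₂ = √(2m(E − U₀))/ℏ = 8.743 on the right.
Matching ψ and ψ′ at x = 0 gives r = (k₁ − k₂)/(k₁ + k₂), so R = r² = 0.01439 and T = 1 − R = 0.9856.

T = 0.986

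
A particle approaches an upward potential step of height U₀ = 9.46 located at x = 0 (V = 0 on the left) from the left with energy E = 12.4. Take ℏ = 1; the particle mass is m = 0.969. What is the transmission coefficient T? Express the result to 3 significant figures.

T = 0.881

On each side the TISE gives plane waves with k = √(2m(E − V))/ℏ: k₁ = √(2·0.969·12.4) = 4.902, k₂ = √(2·0.969·2.94) = 2.387.
Matching ψ and ψ′ at x = 0 gives r = (k₁ − k₂)/(k₁ + k₂), so R = r² = 0.1191 and T = 1 − R = 0.8809.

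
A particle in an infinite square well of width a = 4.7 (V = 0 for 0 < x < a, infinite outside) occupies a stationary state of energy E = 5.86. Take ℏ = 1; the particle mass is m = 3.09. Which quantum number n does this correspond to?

n = 9

For an infinite well E_n = n²π²ℏ²/(2ma²), so n = (a/πℏ)√(2mE).
n = (4.7/π) × √(2 × 3.09 × 5.86) = 9.003 → n = 9.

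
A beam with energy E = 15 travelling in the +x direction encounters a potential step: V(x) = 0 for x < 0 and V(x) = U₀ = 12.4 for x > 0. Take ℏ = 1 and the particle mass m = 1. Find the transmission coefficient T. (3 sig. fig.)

T = 0.830

The wavenumbers are k₁ = √(2mE)/ℏ = 5.477 on the left and k₂ = √(2m(E − U₀))/ℏ = 2.280 on the right.
Matching ψ and ψ′ at x = 0 gives r = (k₁ − k₂)/(k₁ + k₂), so R = r² = 0.1698 and T = 1 − R = 0.8302.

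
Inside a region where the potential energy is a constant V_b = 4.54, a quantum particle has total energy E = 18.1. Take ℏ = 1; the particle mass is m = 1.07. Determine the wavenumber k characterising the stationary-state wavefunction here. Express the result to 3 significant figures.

With E > V_b the solution is oscillatory, ψ ∝ e^{±ikx} with k = √(2m(E − V_b))/ℏ.
k = √(2 × 1.07 × 13.56) = 5.387.

k = 5.39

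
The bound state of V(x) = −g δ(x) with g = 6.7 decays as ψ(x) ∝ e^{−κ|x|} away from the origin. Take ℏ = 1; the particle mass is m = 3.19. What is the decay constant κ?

κ = 21.4

Integrating the TISE across x = 0 gives the cusp condition ψ'(0⁺) − ψ'(0⁻) = −(2mg/ℏ²)ψ(0).
With ψ ∝ e^{−κ|x|} this yields −2κ = −2mg/ℏ², so κ = mg/ℏ² = 21.37.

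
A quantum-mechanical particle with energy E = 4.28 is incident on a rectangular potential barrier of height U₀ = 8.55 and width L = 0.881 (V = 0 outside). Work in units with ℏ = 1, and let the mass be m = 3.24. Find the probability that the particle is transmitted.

T = 0.000377

Since E < U₀ the interior solution is evanescent with decay constant κ = √(2m(U₀ − E))/ℏ = 5.260.
κL = 4.634, sinh(κL) = 51.47.
Matching ψ, ψ′ at both faces gives T = [1 + U₀² sinh²(κL) / (4E(U₀ − E))]⁻¹ = 1/2650 = 0.000377.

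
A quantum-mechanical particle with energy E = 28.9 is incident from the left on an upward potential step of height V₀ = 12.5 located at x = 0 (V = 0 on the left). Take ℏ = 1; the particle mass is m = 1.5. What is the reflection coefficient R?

R = 0.0198

On each side the TISE gives plane waves with k = √(2m(E − V))/ℏ: k₁ = √(2·1.5·28.9) = 9.311, k₂ = √(2·1.5·16.4) = 7.014.
Matching ψ and ψ′ at x = 0 gives r = (k₁ − k₂)/(k₁ + k₂), so R = r² = 0.01980 and T = 1 − R = 0.9802.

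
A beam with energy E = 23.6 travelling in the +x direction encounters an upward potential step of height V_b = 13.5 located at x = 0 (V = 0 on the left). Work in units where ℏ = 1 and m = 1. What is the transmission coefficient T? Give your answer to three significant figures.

T = 0.956

The wavenumbers are k₁ = √(2mE)/ℏ = 6.870 on the left and k₂ = √(2m(E − V_b))/ℏ = 4.494 on the right.
Matching ψ and ψ′ at x = 0 gives r = (k₁ − k₂)/(k₁ + k₂), so R = r² = 0.04370 and T = 1 − R = 0.9563.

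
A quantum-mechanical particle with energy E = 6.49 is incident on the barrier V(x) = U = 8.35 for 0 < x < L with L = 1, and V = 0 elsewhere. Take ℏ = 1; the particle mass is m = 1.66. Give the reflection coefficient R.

E < U: inside the barrier ψ ∝ e^{±κx} with κ = √(2m(U − E))/ℏ = 2.485.
κL = 2.485, sinh(κL) = 5.959.
The exact tunnelling result is T⁻¹ = 1 + U² sinh²(κL) / [4E(U − E)] = 52.27, so T = 0.0191.
R = 1 − T = 0.981.

R = 0.981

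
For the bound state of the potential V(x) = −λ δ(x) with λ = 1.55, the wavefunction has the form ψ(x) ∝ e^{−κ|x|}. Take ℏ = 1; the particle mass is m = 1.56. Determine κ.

Integrating the TISE across x = 0 gives the cusp condition ψ'(0⁺) − ψ'(0⁻) = −(2mλ/ℏ²)ψ(0).
With ψ ∝ e^{−κ|x|} this yields −2κ = −2mλ/ℏ², so κ = mλ/ℏ² = 2.418.

κ = 2.42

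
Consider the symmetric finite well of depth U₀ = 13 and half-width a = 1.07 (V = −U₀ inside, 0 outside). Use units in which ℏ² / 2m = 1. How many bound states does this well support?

N = 3

Define the well-strength parameter z₀ = (a/ℏ)√(2mU₀) = 1.07 × √(2·0.5·13) = 3.858.
The even/odd transcendental equations gain one root per π/2 in z₀, giving N = 1 + ⌊2z₀/π⌋ = 1 + ⌊2.456⌋ = 3.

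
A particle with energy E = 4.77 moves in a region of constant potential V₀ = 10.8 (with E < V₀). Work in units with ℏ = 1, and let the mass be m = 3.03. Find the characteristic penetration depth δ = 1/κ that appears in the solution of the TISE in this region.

δ = 0.165

Since E < V₀ the TISE in this region is ψ'' = κ²ψ with κ = √(2m(V₀ − E))/ℏ.
κ = √(2 × 3.03 × 6.03) = 6.045. The penetration depth is δ = 1/κ = 0.165.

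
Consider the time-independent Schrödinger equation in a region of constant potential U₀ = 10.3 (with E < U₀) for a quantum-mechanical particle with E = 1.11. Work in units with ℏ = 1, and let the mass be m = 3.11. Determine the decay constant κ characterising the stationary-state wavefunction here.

κ = 7.56

Since E < U₀ the TISE in this region is ψ'' = κ²ψ with κ = √(2m(U₀ − E))/ℏ.
κ = √(2 × 3.11 × 9.19) = 7.561.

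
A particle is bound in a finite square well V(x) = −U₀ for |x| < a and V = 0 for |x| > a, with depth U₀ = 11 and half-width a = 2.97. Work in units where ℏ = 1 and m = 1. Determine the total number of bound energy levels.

N = 9

Define the well-strength parameter z₀ = (a/ℏ)√(2mU₀) = 2.97 × √(2·1·11) = 13.93.
The even/odd transcendental equations gain one root per π/2 in z₀, giving N = 1 + ⌊2z₀/π⌋ = 1 + ⌊8.868⌋ = 9.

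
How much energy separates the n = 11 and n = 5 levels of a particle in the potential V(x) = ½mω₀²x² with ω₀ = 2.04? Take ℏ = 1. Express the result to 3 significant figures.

E_n = ℏω₀(n + ½), so ΔE = (11 − 5) ℏω₀ = 6 × 2.04 = 12.24.

ΔE = 12.2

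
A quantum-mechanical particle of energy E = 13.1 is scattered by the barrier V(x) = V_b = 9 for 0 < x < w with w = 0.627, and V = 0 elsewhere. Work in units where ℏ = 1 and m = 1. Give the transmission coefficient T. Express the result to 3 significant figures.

T = 0.736

E > V_b: inside the barrier k₂ = √(2m(E − V_b))/ℏ = 2.864, k₂w = 1.795.
T = [1 + V_b² sin²(k₂w) / (4E(E − V_b))]⁻¹ = 1/1.358 = 0.736.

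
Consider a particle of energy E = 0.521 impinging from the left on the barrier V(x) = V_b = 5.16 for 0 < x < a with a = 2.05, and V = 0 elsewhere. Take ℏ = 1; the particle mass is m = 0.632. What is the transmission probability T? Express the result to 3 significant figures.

T = 0.0000709

E < V_b: inside the barrier ψ ∝ e^{±κx} with κ = √(2m(V_b − E))/ℏ = 2.422.
κa = 4.964, sinh(κa) = 71.59.
Matching ψ, ψ′ at both faces gives T = [1 + V_b² sinh²(κa) / (4E(V_b − E))]⁻¹ = 1/14110 = 0.0000709.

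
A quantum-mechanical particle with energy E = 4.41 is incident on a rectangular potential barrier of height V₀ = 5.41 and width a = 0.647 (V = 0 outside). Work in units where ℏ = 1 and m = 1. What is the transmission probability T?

T = 0.354

Since E < V₀ the interior solution is evanescent with decay constant κ = √(2m(V₀ − E))/ℏ = 1.414.
κa = 0.9150, sinh(κa) = 1.048.
Matching ψ, ψ′ at both faces gives T = [1 + V₀² sinh²(κa) / (4E(V₀ − E))]⁻¹ = 1/2.823 = 0.354.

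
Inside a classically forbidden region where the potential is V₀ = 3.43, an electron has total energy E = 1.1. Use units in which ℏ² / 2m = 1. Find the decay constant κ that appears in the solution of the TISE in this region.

Since E < V₀ the TISE in this region is ψ'' = κ²ψ with κ = √(2m(V₀ − E))/ℏ.
κ = √(2 × 0.5 × 2.33) = 1.526.

κ = 1.53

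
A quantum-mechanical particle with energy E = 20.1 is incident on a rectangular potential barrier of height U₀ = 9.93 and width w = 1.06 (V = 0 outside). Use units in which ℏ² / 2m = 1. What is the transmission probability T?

Above the barrier the interior wavenumber is k₂ = √(2m(E − U₀))/ℏ = 3.189, giving phase k₂w = 3.380.
Matching at both interfaces gives T⁻¹ = 1 + U₀² sin²(k₂w) / [4E(E − U₀)] = 1.007, hence T = 0.993.

T = 0.993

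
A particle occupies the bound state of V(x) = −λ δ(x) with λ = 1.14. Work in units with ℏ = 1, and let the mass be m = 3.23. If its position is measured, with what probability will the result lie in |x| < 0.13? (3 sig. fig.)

P = 0.616

The normalised bound state is ψ = √κ e^{−κ|x|} with κ = mλ/ℏ² = 3.682.
P(|x| < d) = ∫_{−d}^{d} κ e^{−2κ|x|} dx = 1 − e^{−2κd} = 1 − e^{−0.9574} = 0.6161.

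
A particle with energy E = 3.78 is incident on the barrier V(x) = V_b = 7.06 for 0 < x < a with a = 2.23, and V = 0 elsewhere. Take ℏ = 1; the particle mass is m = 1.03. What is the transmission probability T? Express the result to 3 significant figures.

T = 0.0000367

Since E < V_b the interior solution is evanescent with decay constant κ = √(2m(V_b − E))/ℏ = 2.599.
κa = 5.797, sinh(κa) = 164.6.
The exact tunnelling result is T⁻¹ = 1 + V_b² sinh²(κa) / [4E(V_b − E)] = 27230, so T = 0.0000367.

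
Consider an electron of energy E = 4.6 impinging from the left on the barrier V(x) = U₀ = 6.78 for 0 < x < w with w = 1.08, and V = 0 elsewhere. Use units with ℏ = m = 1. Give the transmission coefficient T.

T = 0.0378

E < U₀: inside the barrier ψ ∝ e^{±κx} with κ = √(2m(U₀ − E))/ℏ = 2.088.
κw = 2.255, sinh(κw) = 4.716.
Matching ψ, ψ′ at both faces gives T = [1 + U₀² sinh²(κw) / (4E(U₀ − E))]⁻¹ = 1/26.48 = 0.0378.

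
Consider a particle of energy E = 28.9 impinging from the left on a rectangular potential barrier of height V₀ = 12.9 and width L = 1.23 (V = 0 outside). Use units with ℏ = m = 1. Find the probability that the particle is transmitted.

E > V₀: inside the barrier k₂ = √(2m(E − V₀))/ℏ = 5.657, k₂L = 6.958.
T = [1 + V₀² sin²(k₂L) / (4E(E − V₀))]⁻¹ = 1/1.035 = 0.966.

T = 0.966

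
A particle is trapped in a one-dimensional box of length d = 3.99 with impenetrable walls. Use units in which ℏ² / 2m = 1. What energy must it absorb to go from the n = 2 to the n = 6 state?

ΔE = 19.8

E_n = n²π²ℏ²/(2md²), so ΔE = (6² − 2²) π²ℏ²/(2md²).
ΔE = 32 × π² / (2 × 0.5 × 3.99²) = 19.84.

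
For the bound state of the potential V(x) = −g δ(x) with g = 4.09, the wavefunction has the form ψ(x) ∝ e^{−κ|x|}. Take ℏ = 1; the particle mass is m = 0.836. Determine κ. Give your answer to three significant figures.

κ = 3.42

Integrate −(ℏ²/2m)ψ'' − gδ(x)ψ = Eψ from −ε to +ε: the ψ'' term gives ψ'(0⁺) − ψ'(0⁻) and the δ term gives −(2mg/ℏ²)ψ(0).
With ψ ∝ e^{−κ|x|} this yields −2κ = −2mg/ℏ², so κ = mg/ℏ² = 3.419.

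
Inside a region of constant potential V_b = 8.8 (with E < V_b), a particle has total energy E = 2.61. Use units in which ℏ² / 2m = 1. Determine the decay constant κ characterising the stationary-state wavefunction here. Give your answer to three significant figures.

κ = 2.49

Since E < V_b the TISE in this region is ψ'' = κ²ψ with κ = √(2m(V_b − E))/ℏ.
κ = √(2 × 0.5 × 6.19) = 2.488.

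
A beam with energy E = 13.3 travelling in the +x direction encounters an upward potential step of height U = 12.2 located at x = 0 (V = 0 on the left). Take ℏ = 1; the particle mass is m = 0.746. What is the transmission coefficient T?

The wavenumbers are k₁ = √(2mE)/ℏ = 4.455 on the left and k₂ = √(2m(E − U))/ℏ = 1.281 on the right.
Matching ψ and ψ′ at x = 0 gives r = (k₁ − k₂)/(k₁ + k₂), so R = r² = 0.3061 and T = 1 − R = 0.6939.

T = 0.694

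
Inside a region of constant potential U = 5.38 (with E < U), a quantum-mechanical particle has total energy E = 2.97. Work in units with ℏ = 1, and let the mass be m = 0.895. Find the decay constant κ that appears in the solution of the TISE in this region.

Since E < U the TISE in this region is ψ'' = κ²ψ with κ = √(2m(U − E))/ℏ.
κ = √(2 × 0.895 × 2.41) = 2.077.

κ = 2.08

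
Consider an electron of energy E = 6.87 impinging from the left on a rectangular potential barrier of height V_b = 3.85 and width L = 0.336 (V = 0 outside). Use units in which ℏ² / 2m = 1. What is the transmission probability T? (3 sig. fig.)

T = 0.949

E > V_b: inside the barrier k₂ = √(2m(E − V_b))/ℏ = 1.738, k₂L = 0.5839.
T = [1 + V_b² sin²(k₂L) / (4E(E − V_b))]⁻¹ = 1/1.054 = 0.949.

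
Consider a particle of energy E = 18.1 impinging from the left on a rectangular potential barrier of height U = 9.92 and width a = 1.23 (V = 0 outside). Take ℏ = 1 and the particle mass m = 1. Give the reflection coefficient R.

E > U: inside the barrier k₂ = √(2m(E − U))/ℏ = 4.045, k₂a = 4.975.
Matching at both interfaces gives T⁻¹ = 1 + U² sin²(k₂a) / [4E(E − U)] = 1.155, hence T = 0.866.
R = 1 − T = 0.134.

R = 0.134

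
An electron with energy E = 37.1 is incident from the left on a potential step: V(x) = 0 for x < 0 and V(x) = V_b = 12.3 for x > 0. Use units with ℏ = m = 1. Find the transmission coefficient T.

T = 0.990

The wavenumbers are k₁ = √(2mE)/ℏ = 8.614 on the left and k₂ = √(2m(E − V_b))/ℏ = 7.043 on the right.
Continuity of ψ and ψ′ at the step yields the reflection amplitude r = (k₁ − k₂)/(k₁ + k₂) = 0.1004; thus R = |r|² = 0.01007, T = 0.9899.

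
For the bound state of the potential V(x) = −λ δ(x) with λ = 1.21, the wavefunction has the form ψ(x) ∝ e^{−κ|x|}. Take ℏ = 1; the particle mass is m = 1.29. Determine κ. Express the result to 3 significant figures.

κ = 1.56

Integrate −(ℏ²/2m)ψ'' − λδ(x)ψ = Eψ from −ε to +ε: the ψ'' term gives ψ'(0⁺) − ψ'(0⁻) and the δ term gives −(2mλ/ℏ²)ψ(0).
With ψ ∝ e^{−κ|x|} this yields −2κ = −2mλ/ℏ², so κ = mλ/ℏ² = 1.561.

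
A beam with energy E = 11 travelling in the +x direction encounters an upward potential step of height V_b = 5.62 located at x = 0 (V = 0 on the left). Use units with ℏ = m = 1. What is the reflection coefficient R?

R = 0.0313

The wavenumbers are k₁ = √(2mE)/ℏ = 4.690 on the left and k₂ = √(2m(E − V_b))/ℏ = 3.280 on the right.
Matching ψ and ψ′ at x = 0 gives r = (k₁ − k₂)/(k₁ + k₂), so R = r² = 0.03130 and T = 1 − R = 0.9687.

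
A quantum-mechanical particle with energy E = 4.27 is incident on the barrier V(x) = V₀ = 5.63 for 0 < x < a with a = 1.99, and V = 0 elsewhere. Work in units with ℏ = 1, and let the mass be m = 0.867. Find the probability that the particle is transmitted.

T = 0.00648

Since E < V₀ the interior solution is evanescent with decay constant κ = √(2m(V₀ − E))/ℏ = 1.536.
κa = 3.056, sinh(κa) = 10.60.
Matching ψ, ψ′ at both faces gives T = [1 + V₀² sinh²(κa) / (4E(V₀ − E))]⁻¹ = 1/154.2 = 0.00648.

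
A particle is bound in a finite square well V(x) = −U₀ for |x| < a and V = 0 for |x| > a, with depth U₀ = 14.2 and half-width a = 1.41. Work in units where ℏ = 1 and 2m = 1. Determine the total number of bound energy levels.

N = 4

Define the well-strength parameter z₀ = (a/ℏ)√(2mU₀) = 1.41 × √(2·0.5·14.2) = 5.313.
The even/odd transcendental equations gain one root per π/2 in z₀, giving N = 1 + ⌊2z₀/π⌋ = 1 + ⌊3.383⌋ = 4.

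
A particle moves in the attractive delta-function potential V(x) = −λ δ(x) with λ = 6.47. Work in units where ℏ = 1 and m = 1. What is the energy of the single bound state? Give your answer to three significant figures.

The bound state is ψ(x) = √κ e^{−κ|x|}. The derivative jump ψ'(0⁺) − ψ'(0⁻) = −(2mλ/ℏ²)ψ(0) fixes κ = mλ/ℏ² = 6.470.
Then E = −ℏ²κ²/(2m) = −mλ²/(2ℏ²) = -20.93.

E = -20.9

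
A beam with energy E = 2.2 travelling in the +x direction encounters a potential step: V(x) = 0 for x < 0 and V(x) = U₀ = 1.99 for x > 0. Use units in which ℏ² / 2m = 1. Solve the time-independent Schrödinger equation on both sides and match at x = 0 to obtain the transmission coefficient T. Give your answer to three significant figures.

T = 0.721

The wavenumbers are k₁ = √(2mE)/ℏ = 1.483 on the left and k₂ = √(2m(E − U₀))/ℏ = 0.4583 on the right.
Matching ψ and ψ′ at x = 0 gives r = (k₁ − k₂)/(k₁ + k₂), so R = r² = 0.2787 and T = 1 − R = 0.7213.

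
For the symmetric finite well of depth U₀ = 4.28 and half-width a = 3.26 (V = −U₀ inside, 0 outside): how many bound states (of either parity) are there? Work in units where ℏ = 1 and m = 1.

The dimensionless depth is z₀ = a√(2mU₀)/ℏ = 3.26 × √(8.560) = 9.538.
The even/odd transcendental equations gain one root per π/2 in z₀, giving N = 1 + ⌊2z₀/π⌋ = 1 + ⌊6.072⌋ = 7.

N = 7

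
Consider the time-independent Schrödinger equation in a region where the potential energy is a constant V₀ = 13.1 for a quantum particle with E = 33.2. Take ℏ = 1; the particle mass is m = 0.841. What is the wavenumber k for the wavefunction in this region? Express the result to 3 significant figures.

k = 5.81

With E > V₀ the solution is oscillatory, ψ ∝ e^{±ikx} with k = √(2m(E − V₀))/ℏ.
k = √(2 × 0.841 × 20.1) = 5.814.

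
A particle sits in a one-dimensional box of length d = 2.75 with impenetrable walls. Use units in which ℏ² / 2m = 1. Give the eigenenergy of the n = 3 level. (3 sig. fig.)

Requiring ψ(0) = ψ(d) = 0 quantises k = nπ/d, hence E_n = ℏ²k²/2m = n²π²ℏ²/(2md²).
E_3 = 3² × π² / (2 × 0.5 × 2.75²) = 11.75.

E = 11.7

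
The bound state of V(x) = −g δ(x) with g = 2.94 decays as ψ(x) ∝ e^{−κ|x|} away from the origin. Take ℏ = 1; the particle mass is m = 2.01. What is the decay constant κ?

Integrating the TISE across x = 0 gives the cusp condition ψ'(0⁺) − ψ'(0⁻) = −(2mg/ℏ²)ψ(0).
With ψ ∝ e^{−κ|x|} this yields −2κ = −2mg/ℏ², so κ = mg/ℏ² = 5.909.

κ = 5.91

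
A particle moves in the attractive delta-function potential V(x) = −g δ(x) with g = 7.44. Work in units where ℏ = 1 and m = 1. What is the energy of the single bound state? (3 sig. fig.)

E = -27.7

The bound state is ψ(x) = √κ e^{−κ|x|}. The derivative jump ψ'(0⁺) − ψ'(0⁻) = −(2mg/ℏ²)ψ(0) fixes κ = mg/ℏ² = 7.440.
Then E = −ℏ²κ²/(2m) = −mg²/(2ℏ²) = -27.68.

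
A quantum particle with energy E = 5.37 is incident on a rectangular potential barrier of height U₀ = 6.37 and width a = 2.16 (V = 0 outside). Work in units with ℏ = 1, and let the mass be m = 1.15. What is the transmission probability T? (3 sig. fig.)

T = 0.00302

Since E < U₀ the interior solution is evanescent with decay constant κ = √(2m(U₀ − E))/ℏ = 1.517.
κa = 3.276, sinh(κa) = 13.21.
The exact tunnelling result is T⁻¹ = 1 + U₀² sinh²(κa) / [4E(U₀ − E)] = 330.8, so T = 0.00302.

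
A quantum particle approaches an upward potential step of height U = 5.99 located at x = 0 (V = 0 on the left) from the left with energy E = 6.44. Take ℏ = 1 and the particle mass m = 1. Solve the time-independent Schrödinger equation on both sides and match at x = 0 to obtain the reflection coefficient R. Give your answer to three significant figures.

The wavenumbers are k₁ = √(2mE)/ℏ = 3.589 on the left and k₂ = √(2m(E − U))/ℏ = 0.9487 on the right.
Matching ψ and ψ′ at x = 0 gives r = (k₁ − k₂)/(k₁ + k₂), so R = r² = 0.3386 and T = 1 − R = 0.6614.

R = 0.339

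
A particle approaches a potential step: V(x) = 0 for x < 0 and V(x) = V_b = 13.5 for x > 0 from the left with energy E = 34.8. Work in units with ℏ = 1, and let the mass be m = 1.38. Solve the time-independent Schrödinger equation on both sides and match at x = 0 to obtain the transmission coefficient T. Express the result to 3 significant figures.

T = 0.985

On each side the TISE gives plane waves with k = √(2m(E − V))/ℏ: k₁ = √(2·1.38·34.8) = 9.800, k₂ = √(2·1.38·21.3) = 7.667.
Continuity of ψ and ψ′ at the step yields the reflection amplitude r = (k₁ − k₂)/(k₁ + k₂) = 0.1221; thus R = |r|² = 0.01491, T = 0.9851.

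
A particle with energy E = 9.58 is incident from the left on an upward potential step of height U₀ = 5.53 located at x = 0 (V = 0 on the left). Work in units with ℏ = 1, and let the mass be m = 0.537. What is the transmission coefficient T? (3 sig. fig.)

The wavenumbers are k₁ = √(2mE)/ℏ = 3.208 on the left and k₂ = √(2m(E − U₀))/ℏ = 2.086 on the right.
Continuity of ψ and ψ′ at the step yields the reflection amplitude r = (k₁ − k₂)/(k₁ + k₂) = 0.2120; thus R = |r|² = 0.04493, T = 0.9551.

T = 0.955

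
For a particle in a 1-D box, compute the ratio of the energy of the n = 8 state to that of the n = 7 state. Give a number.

1.30612

E_n = n²π²ℏ²/(2mL²) so the ratio is n₂²/n₁² = 64/49 = 1.30612.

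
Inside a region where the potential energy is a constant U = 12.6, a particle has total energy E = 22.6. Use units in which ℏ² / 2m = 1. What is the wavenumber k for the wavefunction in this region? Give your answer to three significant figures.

With E > U the solution is oscillatory, ψ ∝ e^{±ikx} with k = √(2m(E − U))/ℏ.
k = √(2 × 0.5 × 10) = 3.162.

k = 3.16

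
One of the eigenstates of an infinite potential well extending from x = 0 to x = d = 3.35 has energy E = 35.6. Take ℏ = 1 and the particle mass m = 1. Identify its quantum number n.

n = 9

For an infinite well E_n = n²π²ℏ²/(2md²), so n = (d/πℏ)√(2mE).
n = (3.35/π) × √(2 × 1 × 35.6) = 8.998 → n = 9.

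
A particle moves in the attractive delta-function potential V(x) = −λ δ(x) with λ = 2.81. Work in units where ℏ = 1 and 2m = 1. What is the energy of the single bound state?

The bound state is ψ(x) = √κ e^{−κ|x|}. The derivative jump ψ'(0⁺) − ψ'(0⁻) = −(2mλ/ℏ²)ψ(0) fixes κ = mλ/ℏ² = 1.405.
Then E = −ℏ²κ²/(2m) = −mλ²/(2ℏ²) = -1.974.

E = -1.97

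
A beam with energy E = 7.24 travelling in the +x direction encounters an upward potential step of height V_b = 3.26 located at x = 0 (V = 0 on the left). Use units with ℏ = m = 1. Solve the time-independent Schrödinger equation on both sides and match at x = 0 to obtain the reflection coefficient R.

R = 0.0220

On each side the TISE gives plane waves with k = √(2m(E − V))/ℏ: k₁ = √(2·1·7.24) = 3.805, k₂ = √(2·1·3.98) = 2.821.
Continuity of ψ and ψ′ at the step yields the reflection amplitude r = (k₁ − k₂)/(k₁ + k₂) = 0.1485; thus R = |r|² = 0.02205, T = 0.9780.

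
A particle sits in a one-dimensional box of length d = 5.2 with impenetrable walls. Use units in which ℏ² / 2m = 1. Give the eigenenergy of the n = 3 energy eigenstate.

E = 3.29

Requiring ψ(0) = ψ(d) = 0 quantises k = nπ/d, hence E_n = ℏ²k²/2m = n²π²ℏ²/(2md²).
E_3 = 3² × π² / (2 × 0.5 × 5.2²) = 3.285.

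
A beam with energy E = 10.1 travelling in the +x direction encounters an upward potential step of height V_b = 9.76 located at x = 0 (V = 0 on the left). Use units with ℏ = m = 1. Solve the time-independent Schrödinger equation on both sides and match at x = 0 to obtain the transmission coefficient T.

T = 0.524

On each side the TISE gives plane waves with k = √(2m(E − V))/ℏ: k₁ = √(2·1·10.1) = 4.494, k₂ = √(2·1·0.34) = 0.8246.
Continuity of ψ and ψ′ at the step yields the reflection amplitude r = (k₁ − k₂)/(k₁ + k₂) = 0.6899; thus R = |r|² = 0.4760, T = 0.5240.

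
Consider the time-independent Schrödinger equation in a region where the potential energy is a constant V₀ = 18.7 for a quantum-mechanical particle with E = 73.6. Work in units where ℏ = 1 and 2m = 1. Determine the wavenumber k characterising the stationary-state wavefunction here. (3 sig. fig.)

With E > V₀ the solution is oscillatory, ψ ∝ e^{±ikx} with k = √(2m(E − V₀))/ℏ.
k = √(2 × 0.5 × 54.9) = 7.409.

k = 7.41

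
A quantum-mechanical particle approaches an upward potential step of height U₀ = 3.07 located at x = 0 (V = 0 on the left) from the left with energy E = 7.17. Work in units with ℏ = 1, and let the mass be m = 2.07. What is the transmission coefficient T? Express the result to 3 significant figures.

On each side the TISE gives plane waves with k = √(2m(E − V))/ℏ: k₁ = √(2·2.07·7.17) = 5.448, k₂ = √(2·2.07·4.1) = 4.120.
Matching ψ and ψ′ at x = 0 gives r = (k₁ − k₂)/(k₁ + k₂), so R = r² = 0.01927 and T = 1 − R = 0.9807.

T = 0.981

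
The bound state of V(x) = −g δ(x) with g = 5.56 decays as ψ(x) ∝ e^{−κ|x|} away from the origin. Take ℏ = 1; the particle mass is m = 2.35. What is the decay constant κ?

κ = 13.1

Integrating the TISE across x = 0 gives the cusp condition ψ'(0⁺) − ψ'(0⁻) = −(2mg/ℏ²)ψ(0).
With ψ ∝ e^{−κ|x|} this yields −2κ = −2mg/ℏ², so κ = mg/ℏ² = 13.07.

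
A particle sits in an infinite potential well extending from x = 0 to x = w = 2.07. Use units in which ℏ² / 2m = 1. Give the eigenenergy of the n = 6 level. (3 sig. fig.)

E = 82.9

Requiring ψ(0) = ψ(w) = 0 quantises k = nπ/w, hence E_n = ℏ²k²/2m = n²π²ℏ²/(2mw²).
E_6 = 6² × π² / (2 × 0.5 × 2.07²) = 82.92.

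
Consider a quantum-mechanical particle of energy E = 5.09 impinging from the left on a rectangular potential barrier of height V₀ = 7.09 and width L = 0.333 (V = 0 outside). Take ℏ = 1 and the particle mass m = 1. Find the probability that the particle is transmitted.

Since E < V₀ the interior solution is evanescent with decay constant κ = √(2m(V₀ − E))/ℏ = 2.000.
κL = 0.6660, sinh(κL) = 0.7163.
The exact tunnelling result is T⁻¹ = 1 + V₀² sinh²(κL) / [4E(V₀ − E)] = 1.633, so T = 0.612.

T = 0.612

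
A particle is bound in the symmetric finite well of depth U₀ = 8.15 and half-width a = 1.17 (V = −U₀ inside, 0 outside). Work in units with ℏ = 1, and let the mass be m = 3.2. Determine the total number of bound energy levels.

N = 6

Define the well-strength parameter z₀ = (a/ℏ)√(2mU₀) = 1.17 × √(2·3.2·8.15) = 8.450.
A new bound state (alternating even/odd) appears each time z₀ passes a multiple of π/2, so N = ⌊2z₀/π⌋ + 1 = ⌊5.379⌋ + 1 = 6.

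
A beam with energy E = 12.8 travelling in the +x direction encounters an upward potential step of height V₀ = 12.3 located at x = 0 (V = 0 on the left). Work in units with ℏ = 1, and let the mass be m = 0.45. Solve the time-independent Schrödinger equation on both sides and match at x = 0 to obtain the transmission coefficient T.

T = 0.551

The wavenumbers are k₁ = √(2mE)/ℏ = 3.394 on the left and k₂ = √(2m(E − V₀))/ℏ = 0.6708 on the right.
Continuity of ψ and ψ′ at the step yields the reflection amplitude r = (k₁ − k₂)/(k₁ + k₂) = 0.6699; thus R = |r|² = 0.4488, T = 0.5512.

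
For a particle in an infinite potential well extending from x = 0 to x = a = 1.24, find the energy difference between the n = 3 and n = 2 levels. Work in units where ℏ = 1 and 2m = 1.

E_n = n²π²ℏ²/(2ma²), so ΔE = (3² − 2²) π²ℏ²/(2ma²).
ΔE = 5 × π² / (2 × 0.5 × 1.24²) = 32.09.

ΔE = 32.1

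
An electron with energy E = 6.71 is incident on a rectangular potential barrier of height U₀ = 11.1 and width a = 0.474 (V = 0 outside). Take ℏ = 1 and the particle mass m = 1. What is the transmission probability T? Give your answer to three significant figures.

T = 0.207

Since E < U₀ the interior solution is evanescent with decay constant κ = √(2m(U₀ − E))/ℏ = 2.963.
κa = 1.405, sinh(κa) = 1.914.
Matching ψ, ψ′ at both faces gives T = [1 + U₀² sinh²(κa) / (4E(U₀ − E))]⁻¹ = 1/4.831 = 0.207.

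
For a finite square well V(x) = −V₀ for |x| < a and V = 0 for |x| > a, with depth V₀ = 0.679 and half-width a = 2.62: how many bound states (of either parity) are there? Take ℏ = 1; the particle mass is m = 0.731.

Define the well-strength parameter z₀ = (a/ℏ)√(2mV₀) = 2.62 × √(2·0.731·0.679) = 2.610.
A new bound state (alternating even/odd) appears each time z₀ passes a multiple of π/2, so N = ⌊2z₀/π⌋ + 1 = ⌊1.662⌋ + 1 = 2.

N = 2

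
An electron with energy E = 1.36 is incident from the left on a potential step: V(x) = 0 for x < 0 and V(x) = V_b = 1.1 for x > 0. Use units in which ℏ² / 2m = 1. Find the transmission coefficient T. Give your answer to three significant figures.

T = 0.847

The wavenumbers are k₁ = √(2mE)/ℏ = 1.166 on the left and k₂ = √(2m(E − V_b))/ℏ = 0.5099 on the right.
Matching ψ and ψ′ at x = 0 gives r = (k₁ − k₂)/(k₁ + k₂), so R = r² = 0.1533 and T = 1 − R = 0.8467.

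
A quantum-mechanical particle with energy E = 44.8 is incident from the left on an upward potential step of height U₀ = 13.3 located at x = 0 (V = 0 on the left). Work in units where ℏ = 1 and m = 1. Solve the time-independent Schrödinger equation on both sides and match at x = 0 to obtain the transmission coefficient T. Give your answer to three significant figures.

The wavenumbers are k₁ = √(2mE)/ℏ = 9.466 on the left and k₂ = √(2m(E − U₀))/ℏ = 7.937 on the right.
Continuity of ψ and ψ′ at the step yields the reflection amplitude r = (k₁ − k₂)/(k₁ + k₂) = 0.08783; thus R = |r|² = 0.007714, T = 0.9923.

T = 0.992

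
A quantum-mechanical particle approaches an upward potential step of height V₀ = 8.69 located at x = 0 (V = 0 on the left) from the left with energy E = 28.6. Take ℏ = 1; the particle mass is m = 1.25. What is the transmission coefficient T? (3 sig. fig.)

The wavenumbers are k₁ = √(2mE)/ℏ = 8.456 on the left and k₂ = √(2m(E − V₀))/ℏ = 7.055 on the right.
Continuity of ψ and ψ′ at the step yields the reflection amplitude r = (k₁ − k₂)/(k₁ + k₂) = 0.09030; thus R = |r|² = 0.008154, T = 0.9918.

T = 0.992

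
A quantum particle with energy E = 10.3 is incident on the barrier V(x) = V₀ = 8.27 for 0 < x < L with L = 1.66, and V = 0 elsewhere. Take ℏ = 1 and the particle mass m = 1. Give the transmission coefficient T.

E > V₀: inside the barrier k₂ = √(2m(E − V₀))/ℏ = 2.015, k₂L = 3.345.
T = [1 + V₀² sin²(k₂L) / (4E(E − V₀))]⁻¹ = 1/1.033 = 0.968.

T = 0.968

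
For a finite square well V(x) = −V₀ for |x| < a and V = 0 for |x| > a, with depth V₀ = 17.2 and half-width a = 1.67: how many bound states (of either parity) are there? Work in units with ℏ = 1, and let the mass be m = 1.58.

N = 8

Define the well-strength parameter z₀ = (a/ℏ)√(2mV₀) = 1.67 × √(2·1.58·17.2) = 12.31.
A new bound state (alternating even/odd) appears each time z₀ passes a multiple of π/2, so N = ⌊2z₀/π⌋ + 1 = ⌊7.838⌋ + 1 = 8.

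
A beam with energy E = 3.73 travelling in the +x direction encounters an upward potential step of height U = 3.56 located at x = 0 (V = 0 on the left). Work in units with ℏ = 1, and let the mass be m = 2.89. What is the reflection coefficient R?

R = 0.420

On each side the TISE gives plane waves with k = √(2m(E − V))/ℏ: k₁ = √(2·2.89·3.73) = 4.643, k₂ = √(2·2.89·0.17) = 0.9913.
Matching ψ and ψ′ at x = 0 gives r = (k₁ − k₂)/(k₁ + k₂), so R = r² = 0.4201 and T = 1 − R = 0.5799.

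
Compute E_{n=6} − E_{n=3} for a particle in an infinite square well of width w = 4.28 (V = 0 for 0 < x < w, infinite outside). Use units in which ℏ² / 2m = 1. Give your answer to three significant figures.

ΔE = 14.5

E_n = n²π²ℏ²/(2mw²), so ΔE = (6² − 3²) π²ℏ²/(2mw²).
ΔE = 27 × π² / (2 × 0.5 × 4.28²) = 14.55.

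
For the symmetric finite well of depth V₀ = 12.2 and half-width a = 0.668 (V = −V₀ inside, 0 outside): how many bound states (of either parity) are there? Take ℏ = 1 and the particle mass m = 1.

N = 3

The dimensionless depth is z₀ = a√(2mV₀)/ℏ = 0.668 × √(24.40) = 3.300.
A new bound state (alternating even/odd) appears each time z₀ passes a multiple of π/2, so N = ⌊2z₀/π⌋ + 1 = ⌊2.101⌋ + 1 = 3.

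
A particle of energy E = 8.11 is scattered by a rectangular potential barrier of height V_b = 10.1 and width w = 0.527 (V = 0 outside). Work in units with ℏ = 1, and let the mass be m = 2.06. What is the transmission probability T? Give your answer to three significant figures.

T = 0.120

Since E < V_b the interior solution is evanescent with decay constant κ = √(2m(V_b − E))/ℏ = 2.863.
κw = 1.509, sinh(κw) = 2.151.
Matching ψ, ψ′ at both faces gives T = [1 + V_b² sinh²(κw) / (4E(V_b − E))]⁻¹ = 1/8.308 = 0.120.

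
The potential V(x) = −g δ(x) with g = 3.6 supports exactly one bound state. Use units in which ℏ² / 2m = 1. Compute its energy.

E = -3.24

The bound state is ψ(x) = √κ e^{−κ|x|}. The derivative jump ψ'(0⁺) − ψ'(0⁻) = −(2mg/ℏ²)ψ(0) fixes κ = mg/ℏ² = 1.800.
Then E = −ℏ²κ²/(2m) = −mg²/(2ℏ²) = -3.240.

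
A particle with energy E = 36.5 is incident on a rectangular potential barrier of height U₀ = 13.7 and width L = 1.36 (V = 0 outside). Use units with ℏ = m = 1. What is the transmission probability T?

T = 0.997

E > U₀: inside the barrier k₂ = √(2m(E − U₀))/ℏ = 6.753, k₂L = 9.184.
T = [1 + U₀² sin²(k₂L) / (4E(E − U₀))]⁻¹ = 1/1.003 = 0.997.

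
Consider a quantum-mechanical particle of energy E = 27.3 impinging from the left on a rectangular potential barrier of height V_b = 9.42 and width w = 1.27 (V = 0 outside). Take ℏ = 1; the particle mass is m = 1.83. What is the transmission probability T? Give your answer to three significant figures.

T = 0.975

E > V_b: inside the barrier k₂ = √(2m(E − V_b))/ℏ = 8.090, k₂w = 10.27.
T = [1 + V_b² sin²(k₂w) / (4E(E − V_b))]⁻¹ = 1/1.026 = 0.975.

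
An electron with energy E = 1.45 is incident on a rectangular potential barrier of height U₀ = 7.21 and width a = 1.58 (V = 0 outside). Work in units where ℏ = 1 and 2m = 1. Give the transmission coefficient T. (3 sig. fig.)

Since E < U₀ the interior solution is evanescent with decay constant κ = √(2m(U₀ − E))/ℏ = 2.400.
κa = 3.792, sinh(κa) = 22.16.
Matching ψ, ψ′ at both faces gives T = [1 + U₀² sinh²(κa) / (4E(U₀ − E))]⁻¹ = 1/765.2 = 0.00131.

T = 0.00131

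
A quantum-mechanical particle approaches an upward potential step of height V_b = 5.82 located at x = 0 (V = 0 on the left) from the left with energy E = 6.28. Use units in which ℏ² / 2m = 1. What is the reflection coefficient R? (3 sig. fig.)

R = 0.329

The wavenumbers are k₁ = √(2mE)/ℏ = 2.506 on the left and k₂ = √(2m(E − V_b))/ℏ = 0.6782 on the right.
Continuity of ψ and ψ′ at the step yields the reflection amplitude r = (k₁ − k₂)/(k₁ + k₂) = 0.5740; thus R = |r|² = 0.3295, T = 0.6705.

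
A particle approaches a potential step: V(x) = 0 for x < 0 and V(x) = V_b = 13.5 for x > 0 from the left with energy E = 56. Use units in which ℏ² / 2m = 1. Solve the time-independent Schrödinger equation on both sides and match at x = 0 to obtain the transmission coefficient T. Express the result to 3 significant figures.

The wavenumbers are k₁ = √(2mE)/ℏ = 7.483 on the left and k₂ = √(2m(E − V_b))/ℏ = 6.519 on the right.
Continuity of ψ and ψ′ at the step yields the reflection amplitude r = (k₁ − k₂)/(k₁ + k₂) = 0.06885; thus R = |r|² = 0.004741, T = 0.9953.

T = 0.995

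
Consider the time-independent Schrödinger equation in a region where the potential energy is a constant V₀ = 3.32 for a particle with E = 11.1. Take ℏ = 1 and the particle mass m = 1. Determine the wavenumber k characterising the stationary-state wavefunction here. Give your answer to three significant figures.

With E > V₀ the solution is oscillatory, ψ ∝ e^{±ikx} with k = √(2m(E − V₀))/ℏ.
k = √(2 × 1 × 7.78) = 3.945.

k = 3.94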